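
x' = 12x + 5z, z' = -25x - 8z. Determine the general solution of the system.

Coefficient matrix A = [[12, 5], [-25, -8]].
Characteristic polynomial det(A - λI) = λ^2 - 4λ + 29 = 0.
Eigenvalues λ = 2 ± 5i (complex conjugate pair).
For λ=2+5i: an eigenvector is (0,-1) - i(-1,2) = (0 + i, -1 - 2i).
A real fundamental pair from Re and Im of e^((2+5i)t)v: X_1 = e^(2t)(cos(5t)·(0,-1) + sin(5t)·(-1,2)), X_2 = e^(2t)(sin(5t)·(0,-1) - cos(5t)·(-1,2)).
General solution: C_1X_1 + C_2X_2.

x(t) = -C_1e^(2t)sin(5t) + C_2e^(2t)cos(5t), z(t) = 2C_1e^(2t)sin(5t) - C_1e^(2t)cos(5t) - C_2e^(2t)sin(5t) - 2C_2e^(2t)cos(5t)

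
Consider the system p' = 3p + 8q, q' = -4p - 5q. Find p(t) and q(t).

p(t) = -K_1e^(-t)sin(4t) + K_1e^(-t)cos(4t) + K_2e^(-t)sin(4t) + K_2e^(-t)cos(4t), q(t) = -K_1e^(-t)cos(4t) - K_2e^(-t)sin(4t)

Coefficient matrix A = [[3, 8], [-4, -5]].
Characteristic polynomial det(A - λI) = λ^2 + 2λ + 17 = 0.
Eigenvalues λ = -1 ± 4i (complex conjugate pair).
For λ=-1+4i: an eigenvector is (1,-1) - i(-1,0) = (1 + i, -1).
A real fundamental pair from Re and Im of e^((-1+4i)t)v: X_1 = e^(-t)(cos(4t)·(1,-1) + sin(4t)·(-1,0)), X_2 = e^(-t)(sin(4t)·(1,-1) - cos(4t)·(-1,0)).
General solution: K_1X_1 + K_2X_2.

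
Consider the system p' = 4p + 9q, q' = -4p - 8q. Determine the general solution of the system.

p(t) = 3C_1e^(-2t) + 3C_2te^(-2t) + 2C_2e^(-2t), q(t) = -2C_1e^(-2t) - 2C_2te^(-2t) - C_2e^(-2t)

Coefficient matrix A = [[4, 9], [-4, -8]].
Characteristic polynomial det(A - λI) = λ^2 + 4λ + 4 = 0.
Single eigenvalue λ = -2 with algebraic multiplicity 2.
Eigenvector v = (3,-2); generalized eigenvector w with (A-λI)w=v is (2,-1).
General solution: e^(-2t)[C_1·v + C_2·(t·v + w)].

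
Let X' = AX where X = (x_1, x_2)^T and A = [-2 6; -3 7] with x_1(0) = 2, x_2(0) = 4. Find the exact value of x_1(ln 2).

88

A = [[-2,6],[-3,7]]; eigenvalues λ = 4, 1.
Eigenvectors: (1,1) for λ=4, (2,1) for λ=1.
From the initial condition, c_1 = 6, c_2 = -2.
x_1(ln 2) = (6)(2^4)(1) + (-2)(2^1)(2) = 88.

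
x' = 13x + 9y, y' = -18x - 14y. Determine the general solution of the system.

Coefficient matrix A = [[13, 9], [-18, -14]].
Characteristic polynomial det(A - λI) = λ^2 + λ - 20 = 0.
Eigenvalues λ = -5, 4.
For λ=-5: (A-λI) row 1 is [18, 9], so an eigenvector is (-1, 2).
For λ=4: (A-λI) row 1 is [9, 9], so an eigenvector is (1, -1).
General solution: K_1e^(-5t)(-1,2) + K_2e^(4t)(1,-1).

x(t) = -K_1e^(-5t) + K_2e^(4t), y(t) = 2K_1e^(-5t) - K_2e^(4t)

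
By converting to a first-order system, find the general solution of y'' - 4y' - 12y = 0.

y(t) = C_1e^(-2t) + C_2e^(6t)

Let x_1 = y, x_2 = y'. Then x_1' = x_2 and x_2' = 12x_1 + 4x_2.
A = [[0,1],[12,4]]; det(A-λI) = λ^2 - 4λ - 12.
Eigenvalues λ = -2, 6 with eigenvectors (1,-2), (1,6).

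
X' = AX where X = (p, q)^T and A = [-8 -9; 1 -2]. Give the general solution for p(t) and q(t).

Coefficient matrix A = [[-8, -9], [1, -2]].
Characteristic polynomial det(A - λI) = λ^2 + 10λ + 25 = 0.
Single eigenvalue λ = -5 with algebraic multiplicity 2.
Eigenvector v = (3,-1); generalized eigenvector w with (A-λI)w=v is (2,-1).
General solution: e^(-5t)[c_1·v + c_2·(t·v + w)].

p(t) = 3c_1e^(-5t) + 3c_2te^(-5t) + 2c_2e^(-5t), q(t) = -c_1e^(-5t) - c_2te^(-5t) - c_2e^(-5t)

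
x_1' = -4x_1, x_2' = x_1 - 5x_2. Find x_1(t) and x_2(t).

Coefficient matrix A = [[-4, 0], [1, -5]].
Characteristic polynomial det(A - λI) = λ^2 + 9λ + 20 = 0.
Eigenvalues λ = -4, -5.
For λ=-4: (A-λI) row 2 is [1, -1], so an eigenvector is (1, 1).
For λ=-5: (A-λI) row 1 is [1, 0], so an eigenvector is (0, -1).
General solution: K_1e^(-4t)(1,1) + K_2e^(-5t)(0,-1).

x_1(t) = K_1e^(-4t), x_2(t) = K_1e^(-4t) - K_2e^(-5t)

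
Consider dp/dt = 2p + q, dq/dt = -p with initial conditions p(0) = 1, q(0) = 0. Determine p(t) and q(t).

Coefficient matrix A = [[2, 1], [-1, 0]].
Characteristic polynomial det(A - λI) = λ^2 - 2λ + 1 = 0.
Single eigenvalue λ = 1 with algebraic multiplicity 2.
Eigenvector v = (1,-1); generalized eigenvector w with (A-λI)w=v is (-2,3).
General solution: e^(t)[C_1·v + C_2·(t·v + w)].
Applying p(0)=1, q(0)=0 gives C_1=3, C_2=1.

p(t) = te^(t) + e^(t), q(t) = -te^(t)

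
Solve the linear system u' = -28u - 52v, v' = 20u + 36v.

u(t) = 3c_1e^(4t)sin(4t) - 2c_1e^(4t)cos(4t) - 2c_2e^(4t)sin(4t) - 3c_2e^(4t)cos(4t), v(t) = -2c_1e^(4t)sin(4t) + c_1e^(4t)cos(4t) + c_2e^(4t)sin(4t) + 2c_2e^(4t)cos(4t)

Coefficient matrix A = [[-28, -52], [20, 36]].
Characteristic polynomial det(A - λI) = λ^2 - 8λ + 32 = 0.
Eigenvalues λ = 4 ± 4i (complex conjugate pair).
For λ=4+4i: an eigenvector is (-2,1) - i(3,-2) = (-2 - 3i, 1 + 2i).
A real fundamental pair from Re and Im of e^((4+4i)t)v: X_1 = e^(4t)(cos(4t)·(-2,1) + sin(4t)·(3,-2)), X_2 = e^(4t)(sin(4t)·(-2,1) - cos(4t)·(3,-2)).
General solution: c_1X_1 + c_2X_2.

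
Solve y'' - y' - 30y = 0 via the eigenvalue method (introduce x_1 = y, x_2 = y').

y(t) = C_1e^(-5t) + C_2e^(6t)

Let x_1 = y, x_2 = y'. Then x_1' = x_2 and x_2' = 30x_1 + x_2.
A = [[0,1],[30,1]]; det(A-λI) = λ^2 - λ - 30.
Eigenvalues λ = -5, 6 with eigenvectors (1,-5), (1,6).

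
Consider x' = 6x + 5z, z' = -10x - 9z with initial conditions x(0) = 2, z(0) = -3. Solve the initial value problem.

x(t) = e^(t) + e^(-4t), z(t) = -e^(t) - 2e^(-4t)

Coefficient matrix A = [[6, 5], [-10, -9]].
Characteristic polynomial det(A - λI) = λ^2 + 3λ - 4 = 0.
Eigenvalues λ = -4, 1.
For λ=-4: (A-λI) row 1 is [10, 5], so an eigenvector is (1, -2).
For λ=1: (A-λI) row 1 is [5, 5], so an eigenvector is (1, -1).
General solution: C_1e^(-4t)(1,-2) + C_2e^(t)(1,-1).
Applying x(0)=2, z(0)=-3 gives C_1=1, C_2=1.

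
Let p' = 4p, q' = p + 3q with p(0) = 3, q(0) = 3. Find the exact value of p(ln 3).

A = [[4,0],[1,3]]; eigenvalues λ = 3, 4.
Eigenvectors: (0,1) for λ=3, (-1,-1) for λ=4.
From the initial condition, c_1 = 0, c_2 = -3.
p(ln 3) = (0)(3^3)(0) + (-3)(3^4)(-1) = 243.

243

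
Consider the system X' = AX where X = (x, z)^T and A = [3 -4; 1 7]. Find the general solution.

Coefficient matrix A = [[3, -4], [1, 7]].
Characteristic polynomial det(A - λI) = λ^2 - 10λ + 25 = 0.
Single eigenvalue λ = 5 with algebraic multiplicity 2.
Eigenvector v = (2,-1); generalized eigenvector w with (A-λI)w=v is (1,-1).
General solution: e^(5t)[c_1·v + c_2·(t·v + w)].

x(t) = 2c_1e^(5t) + 2c_2te^(5t) + c_2e^(5t), z(t) = -c_1e^(5t) - c_2te^(5t) - c_2e^(5t)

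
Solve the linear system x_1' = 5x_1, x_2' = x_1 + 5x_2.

x_1(t) = C_2e^(5t), x_2(t) = C_1e^(5t) + C_2te^(5t) + 3C_2e^(5t)

Coefficient matrix A = [[5, 0], [1, 5]].
Characteristic polynomial det(A - λI) = λ^2 - 10λ + 25 = 0.
Single eigenvalue λ = 5 with algebraic multiplicity 2.
Eigenvector v = (0,1); generalized eigenvector w with (A-λI)w=v is (1,3).
General solution: e^(5t)[C_1·v + C_2·(t·v + w)].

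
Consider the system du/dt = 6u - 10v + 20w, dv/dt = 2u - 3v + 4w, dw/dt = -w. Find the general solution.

u(t) = 5c_1e^(2t) + 2c_2e^(t), v(t) = 2c_1e^(2t) + c_2e^(t) + 2c_3e^(-t), w(t) = c_3e^(-t)

Coefficient matrix A = [[6, -10, 20], [2, -3, 4], [0, 0, -1]].
det(A - λI) = 0 gives eigenvalues λ = 2, 1, -1.
For λ=2: eigenvector (5,2,0).
For λ=1: eigenvector (2,1,0).
For λ=-1: eigenvector (0,2,1).
General solution: c_1e^(2t)(5,2,0) + c_2e^(t)(2,1,0) + c_3e^(-t)(0,2,1).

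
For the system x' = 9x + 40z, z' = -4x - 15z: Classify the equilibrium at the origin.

stable spiral

A = [[9,40],[-4,-15]]; det(A-λI) = λ^2 + 6λ + 25.
λ = -3 ± 4i: negative real part.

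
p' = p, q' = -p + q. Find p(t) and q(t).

Coefficient matrix A = [[1, 0], [-1, 1]].
Characteristic polynomial det(A - λI) = λ^2 - 2λ + 1 = 0.
Single eigenvalue λ = 1 with algebraic multiplicity 2.
Eigenvector v = (0,1); generalized eigenvector w with (A-λI)w=v is (-1,1).
General solution: e^(t)[c_1·v + c_2·(t·v + w)].

p(t) = -c_2e^(t), q(t) = c_1e^(t) + c_2te^(t) + c_2e^(t)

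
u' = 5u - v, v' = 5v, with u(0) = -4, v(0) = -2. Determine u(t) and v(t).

u(t) = 2te^(5t) - 4e^(5t), v(t) = -2e^(5t)

Coefficient matrix A = [[5, -1], [0, 5]].
Characteristic polynomial det(A - λI) = λ^2 - 10λ + 25 = 0.
Single eigenvalue λ = 5 with algebraic multiplicity 2.
Eigenvector v = (-1,0); generalized eigenvector w with (A-λI)w=v is (-1,1).
General solution: e^(5t)[K_1·v + K_2·(t·v + w)].
Applying u(0)=-4, v(0)=-2 gives K_1=6, K_2=-2.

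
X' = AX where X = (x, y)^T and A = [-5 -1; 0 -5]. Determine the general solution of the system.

x(t) = -C_1e^(-5t) - C_2te^(-5t) + 2C_2e^(-5t), y(t) = C_2e^(-5t)

Coefficient matrix A = [[-5, -1], [0, -5]].
Characteristic polynomial det(A - λI) = λ^2 + 10λ + 25 = 0.
Single eigenvalue λ = -5 with algebraic multiplicity 2.
Eigenvector v = (-1,0); generalized eigenvector w with (A-λI)w=v is (2,1).
General solution: e^(-5t)[C_1·v + C_2·(t·v + w)].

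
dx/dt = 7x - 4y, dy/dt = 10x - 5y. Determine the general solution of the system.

x(t) = -c_1e^(t)sin(2t) + c_1e^(t)cos(2t) + c_2e^(t)sin(2t) + c_2e^(t)cos(2t), y(t) = -c_1e^(t)sin(2t) + 2c_1e^(t)cos(2t) + 2c_2e^(t)sin(2t) + c_2e^(t)cos(2t)

Coefficient matrix A = [[7, -4], [10, -5]].
Characteristic polynomial det(A - λI) = λ^2 - 2λ + 5 = 0.
Eigenvalues λ = 1 ± 2i (complex conjugate pair).
For λ=1+2i: an eigenvector is (1,2) - i(-1,-1) = (1 + i, 2 + i).
A real fundamental pair from Re and Im of e^((1+2i)t)v: X_1 = e^(t)(cos(2t)·(1,2) + sin(2t)·(-1,-1)), X_2 = e^(t)(sin(2t)·(1,2) - cos(2t)·(-1,-1)).
General solution: c_1X_1 + c_2X_2.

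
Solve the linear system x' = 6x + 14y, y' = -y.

x(t) = -C_1e^(6t) + 2C_2e^(-t), y(t) = -C_2e^(-t)

Coefficient matrix A = [[6, 14], [0, -1]].
Characteristic polynomial det(A - λI) = λ^2 - 5λ - 6 = 0.
Eigenvalues λ = 6, -1.
For λ=6: (A-λI) row 1 is [0, 14], so an eigenvector is (-1, 0).
For λ=-1: (A-λI) row 1 is [7, 14], so an eigenvector is (2, -1).
General solution: C_1e^(6t)(-1,0) + C_2e^(-t)(2,-1).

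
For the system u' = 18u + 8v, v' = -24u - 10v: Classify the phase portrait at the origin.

A = [[18,8],[-24,-10]]; det(A-λI) = λ^2 - 8λ + 12.
λ = 2, 6: both positive.

unstable node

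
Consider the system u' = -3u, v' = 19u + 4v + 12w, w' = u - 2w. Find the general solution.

u(t) = c_3e^(-3t), v(t) = -2c_1e^(-2t) + c_2e^(4t) - c_3e^(-3t), w(t) = c_1e^(-2t) - c_3e^(-3t)

Coefficient matrix A = [[-3, 0, 0], [19, 4, 12], [1, 0, -2]].
det(A - λI) = 0 gives eigenvalues λ = -2, 4, -3.
For λ=-2: eigenvector (0,-2,1).
For λ=4: eigenvector (0,1,0).
For λ=-3: eigenvector (1,-1,-1).
General solution: c_1e^(-2t)(0,-2,1) + c_2e^(4t)(0,1,0) + c_3e^(-3t)(1,-1,-1).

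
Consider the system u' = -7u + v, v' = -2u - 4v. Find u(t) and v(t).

Coefficient matrix A = [[-7, 1], [-2, -4]].
Characteristic polynomial det(A - λI) = λ^2 + 11λ + 30 = 0.
Eigenvalues λ = -5, -6.
For λ=-5: (A-λI) row 1 is [-2, 1], so an eigenvector is (1, 2).
For λ=-6: (A-λI) row 1 is [-1, 1], so an eigenvector is (-1, -1).
General solution: C_1e^(-5t)(1,2) + C_2e^(-6t)(-1,-1).

u(t) = C_1e^(-5t) - C_2e^(-6t), v(t) = 2C_1e^(-5t) - C_2e^(-6t)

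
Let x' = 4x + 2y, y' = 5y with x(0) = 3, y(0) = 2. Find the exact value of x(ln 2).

112

A = [[4,2],[0,5]]; eigenvalues λ = 4, 5.
Eigenvectors: (1,0) for λ=4, (-2,-1) for λ=5.
From the initial condition, c_1 = -1, c_2 = -2.
x(ln 2) = (-1)(2^4)(1) + (-2)(2^5)(-2) = 112.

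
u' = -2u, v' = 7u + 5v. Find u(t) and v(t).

u(t) = C_1e^(-2t), v(t) = -C_1e^(-2t) - C_2e^(5t)

Coefficient matrix A = [[-2, 0], [7, 5]].
Characteristic polynomial det(A - λI) = λ^2 - 3λ - 10 = 0.
Eigenvalues λ = -2, 5.
For λ=-2: (A-λI) row 2 is [7, 7], so an eigenvector is (1, -1).
For λ=5: (A-λI) row 1 is [-7, 0], so an eigenvector is (0, -1).
General solution: C_1e^(-2t)(1,-1) + C_2e^(5t)(0,-1).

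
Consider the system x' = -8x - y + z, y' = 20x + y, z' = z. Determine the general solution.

Coefficient matrix A = [[-8, -1, 1], [20, 1, 0], [0, 0, 1]].
det(A - λI) = 0 gives eigenvalues λ = 1, -3, -4.
For λ=1: eigenvector (0,1,1).
For λ=-3: eigenvector (-1,5,0).
For λ=-4: eigenvector (1,-4,0).
General solution: K_1e^(t)(0,1,1) + K_2e^(-3t)(-1,5,0) + K_3e^(-4t)(1,-4,0).

x(t) = -K_2e^(-3t) + K_3e^(-4t), y(t) = K_1e^(t) + 5K_2e^(-3t) - 4K_3e^(-4t), z(t) = K_1e^(t)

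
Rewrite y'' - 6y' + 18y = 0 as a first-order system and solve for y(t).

y(t) = C_1e^(3t)cos(3t) + C_2e^(3t)sin(3t)

Let x_1 = y, x_2 = y'. Then x_1' = x_2 and x_2' = -18x_1 + 6x_2.
A = [[0,1],[-18,6]]; det(A-λI) = λ^2 - 6λ + 18.
Eigenvalues λ = 3 ± 3i.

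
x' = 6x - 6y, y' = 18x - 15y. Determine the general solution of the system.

Coefficient matrix A = [[6, -6], [18, -15]].
Characteristic polynomial det(A - λI) = λ^2 + 9λ + 18 = 0.
Eigenvalues λ = -3, -6.
For λ=-3: (A-λI) row 1 is [9, -6], so an eigenvector is (2, 3).
For λ=-6: (A-λI) row 1 is [12, -6], so an eigenvector is (-1, -2).
General solution: K_1e^(-3t)(2,3) + K_2e^(-6t)(-1,-2).

x(t) = 2K_1e^(-3t) - K_2e^(-6t), y(t) = 3K_1e^(-3t) - 2K_2e^(-6t)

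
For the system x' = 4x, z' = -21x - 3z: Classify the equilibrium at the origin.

saddle

A = [[4,0],[-21,-3]]; det(A-λI) = λ^2 - λ - 12.
λ = -3, 4: opposite signs.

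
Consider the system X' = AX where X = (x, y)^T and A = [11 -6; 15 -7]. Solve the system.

Coefficient matrix A = [[11, -6], [15, -7]].
Characteristic polynomial det(A - λI) = λ^2 - 4λ + 13 = 0.
Eigenvalues λ = 2 ± 3i (complex conjugate pair).
For λ=2+3i: an eigenvector is (1,2) - i(-1,-1) = (1 + i, 2 + i).
A real fundamental pair from Re and Im of e^((2+3i)t)v: X_1 = e^(2t)(cos(3t)·(1,2) + sin(3t)·(-1,-1)), X_2 = e^(2t)(sin(3t)·(1,2) - cos(3t)·(-1,-1)).
General solution: K_1X_1 + K_2X_2.

x(t) = -K_1e^(2t)sin(3t) + K_1e^(2t)cos(3t) + K_2e^(2t)sin(3t) + K_2e^(2t)cos(3t), y(t) = -K_1e^(2t)sin(3t) + 2K_1e^(2t)cos(3t) + 2K_2e^(2t)sin(3t) + K_2e^(2t)cos(3t)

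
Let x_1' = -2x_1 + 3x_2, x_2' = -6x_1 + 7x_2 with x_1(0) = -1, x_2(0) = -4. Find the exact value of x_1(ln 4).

A = [[-2,3],[-6,7]]; eigenvalues λ = 4, 1.
Eigenvectors: (1,2) for λ=4, (1,1) for λ=1.
From the initial condition, c_1 = -3, c_2 = 2.
x_1(ln 4) = (-3)(4^4)(1) + (2)(4^1)(1) = -760.

-760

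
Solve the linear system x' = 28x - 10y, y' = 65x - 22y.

x(t) = -K_1e^(3t)sin(5t) + K_1e^(3t)cos(5t) + K_2e^(3t)sin(5t) + K_2e^(3t)cos(5t), y(t) = -2K_1e^(3t)sin(5t) + 3K_1e^(3t)cos(5t) + 3K_2e^(3t)sin(5t) + 2K_2e^(3t)cos(5t)

Coefficient matrix A = [[28, -10], [65, -22]].
Characteristic polynomial det(A - λI) = λ^2 - 6λ + 34 = 0.
Eigenvalues λ = 3 ± 5i (complex conjugate pair).
For λ=3+5i: an eigenvector is (1,3) - i(-1,-2) = (1 + i, 3 + 2i).
A real fundamental pair from Re and Im of e^((3+5i)t)v: X_1 = e^(3t)(cos(5t)·(1,3) + sin(5t)·(-1,-2)), X_2 = e^(3t)(sin(5t)·(1,3) - cos(5t)·(-1,-2)).
General solution: K_1X_1 + K_2X_2.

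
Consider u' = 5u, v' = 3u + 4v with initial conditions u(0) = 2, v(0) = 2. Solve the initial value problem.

Coefficient matrix A = [[5, 0], [3, 4]].
Characteristic polynomial det(A - λI) = λ^2 - 9λ + 20 = 0.
Eigenvalues λ = 4, 5.
For λ=4: (A-λI) row 1 is [1, 0], so an eigenvector is (0, 1).
For λ=5: (A-λI) row 2 is [3, -1], so an eigenvector is (-1, -3).
General solution: c_1e^(4t)(0,1) + c_2e^(5t)(-1,-3).
Applying u(0)=2, v(0)=2 gives c_1=-4, c_2=-2.

u(t) = 2e^(5t), v(t) = 6e^(5t) - 4e^(4t)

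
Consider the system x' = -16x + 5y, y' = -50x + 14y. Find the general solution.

Coefficient matrix A = [[-16, 5], [-50, 14]].
Characteristic polynomial det(A - λI) = λ^2 + 2λ + 26 = 0.
Eigenvalues λ = -1 ± 5i (complex conjugate pair).
For λ=-1+5i: an eigenvector is (0,1) - i(1,3) = (0 - i, 1 - 3i).
A real fundamental pair from Re and Im of e^((-1+5i)t)v: X_1 = e^(-t)(cos(5t)·(0,1) + sin(5t)·(1,3)), X_2 = e^(-t)(sin(5t)·(0,1) - cos(5t)·(1,3)).
General solution: C_1X_1 + C_2X_2.

x(t) = C_1e^(-t)sin(5t) - C_2e^(-t)cos(5t), y(t) = 3C_1e^(-t)sin(5t) + C_1e^(-t)cos(5t) + C_2e^(-t)sin(5t) - 3C_2e^(-t)cos(5t)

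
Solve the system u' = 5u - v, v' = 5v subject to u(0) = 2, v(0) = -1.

u(t) = te^(5t) + 2e^(5t), v(t) = -e^(5t)

Coefficient matrix A = [[5, -1], [0, 5]].
Characteristic polynomial det(A - λI) = λ^2 - 10λ + 25 = 0.
Single eigenvalue λ = 5 with algebraic multiplicity 2.
Eigenvector v = (1,0); generalized eigenvector w with (A-λI)w=v is (2,-1).
General solution: e^(5t)[C_1·v + C_2·(t·v + w)].
Applying u(0)=2, v(0)=-1 gives C_1=0, C_2=1.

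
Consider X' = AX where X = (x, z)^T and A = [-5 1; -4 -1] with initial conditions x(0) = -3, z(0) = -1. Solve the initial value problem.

Coefficient matrix A = [[-5, 1], [-4, -1]].
Characteristic polynomial det(A - λI) = λ^2 + 6λ + 9 = 0.
Single eigenvalue λ = -3 with algebraic multiplicity 2.
Eigenvector v = (1,2); generalized eigenvector w with (A-λI)w=v is (0,1).
General solution: e^(-3t)[K_1·v + K_2·(t·v + w)].
Applying x(0)=-3, z(0)=-1 gives K_1=-3, K_2=5.

x(t) = 5te^(-3t) - 3e^(-3t), z(t) = 10te^(-3t) - e^(-3t)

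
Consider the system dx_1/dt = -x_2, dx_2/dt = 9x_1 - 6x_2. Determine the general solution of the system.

x_1(t) = -c_1e^(-3t) - c_2te^(-3t), x_2(t) = -3c_1e^(-3t) - 3c_2te^(-3t) + c_2e^(-3t)

Coefficient matrix A = [[0, -1], [9, -6]].
Characteristic polynomial det(A - λI) = λ^2 + 6λ + 9 = 0.
Single eigenvalue λ = -3 with algebraic multiplicity 2.
Eigenvector v = (-1,-3); generalized eigenvector w with (A-λI)w=v is (0,1).
General solution: e^(-3t)[c_1·v + c_2·(t·v + w)].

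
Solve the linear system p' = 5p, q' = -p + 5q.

p(t) = K_2e^(5t), q(t) = -K_1e^(5t) - K_2te^(5t) - 2K_2e^(5t)

Coefficient matrix A = [[5, 0], [-1, 5]].
Characteristic polynomial det(A - λI) = λ^2 - 10λ + 25 = 0.
Single eigenvalue λ = 5 with algebraic multiplicity 2.
Eigenvector v = (0,-1); generalized eigenvector w with (A-λI)w=v is (1,-2).
General solution: e^(5t)[K_1·v + K_2·(t·v + w)].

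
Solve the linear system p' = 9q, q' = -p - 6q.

p(t) = -3c_1e^(-3t) - 3c_2te^(-3t) - c_2e^(-3t), q(t) = c_1e^(-3t) + c_2te^(-3t)

Coefficient matrix A = [[0, 9], [-1, -6]].
Characteristic polynomial det(A - λI) = λ^2 + 6λ + 9 = 0.
Single eigenvalue λ = -3 with algebraic multiplicity 2.
Eigenvector v = (-3,1); generalized eigenvector w with (A-λI)w=v is (-1,0).
General solution: e^(-3t)[c_1·v + c_2·(t·v + w)].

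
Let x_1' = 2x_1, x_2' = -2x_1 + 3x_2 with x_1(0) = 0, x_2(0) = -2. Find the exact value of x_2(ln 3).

-54

A = [[2,0],[-2,3]]; eigenvalues λ = 3, 2.
Eigenvectors: (0,-1) for λ=3, (-1,-2) for λ=2.
From the initial condition, c_1 = 2, c_2 = 0.
x_2(ln 3) = (2)(3^3)(-1) + (0)(3^2)(-2) = -54.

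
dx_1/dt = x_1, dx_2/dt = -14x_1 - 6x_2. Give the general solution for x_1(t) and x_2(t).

x_1(t) = -K_2e^(t), x_2(t) = -K_1e^(-6t) + 2K_2e^(t)

Coefficient matrix A = [[1, 0], [-14, -6]].
Characteristic polynomial det(A - λI) = λ^2 + 5λ - 6 = 0.
Eigenvalues λ = -6, 1.
For λ=-6: (A-λI) row 1 is [7, 0], so an eigenvector is (0, -1).
For λ=1: (A-λI) row 2 is [-14, -7], so an eigenvector is (-1, 2).
General solution: K_1e^(-6t)(0,-1) + K_2e^(t)(-1,2).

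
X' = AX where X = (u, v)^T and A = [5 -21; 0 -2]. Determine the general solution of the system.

u(t) = -K_1e^(5t) - 3K_2e^(-2t), v(t) = -K_2e^(-2t)

Coefficient matrix A = [[5, -21], [0, -2]].
Characteristic polynomial det(A - λI) = λ^2 - 3λ - 10 = 0.
Eigenvalues λ = 5, -2.
For λ=5: (A-λI) row 1 is [0, -21], so an eigenvector is (-1, 0).
For λ=-2: (A-λI) row 1 is [7, -21], so an eigenvector is (-3, -1).
General solution: K_1e^(5t)(-1,0) + K_2e^(-2t)(-3,-1).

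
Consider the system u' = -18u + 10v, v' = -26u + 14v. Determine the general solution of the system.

Coefficient matrix A = [[-18, 10], [-26, 14]].
Characteristic polynomial det(A - λI) = λ^2 + 4λ + 8 = 0.
Eigenvalues λ = -2 ± 2i (complex conjugate pair).
For λ=-2+2i: an eigenvector is (-2,-3) - i(1,2) = (-2 - i, -3 - 2i).
A real fundamental pair from Re and Im of e^((-2+2i)t)v: X_1 = e^(-2t)(cos(2t)·(-2,-3) + sin(2t)·(1,2)), X_2 = e^(-2t)(sin(2t)·(-2,-3) - cos(2t)·(1,2)).
General solution: K_1X_1 + K_2X_2.

u(t) = K_1e^(-2t)sin(2t) - 2K_1e^(-2t)cos(2t) - 2K_2e^(-2t)sin(2t) - K_2e^(-2t)cos(2t), v(t) = 2K_1e^(-2t)sin(2t) - 3K_1e^(-2t)cos(2t) - 3K_2e^(-2t)sin(2t) - 2K_2e^(-2t)cos(2t)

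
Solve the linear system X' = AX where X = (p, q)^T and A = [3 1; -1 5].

p(t) = -c_1e^(4t) - c_2te^(4t) + c_2e^(4t), q(t) = -c_1e^(4t) - c_2te^(4t)

Coefficient matrix A = [[3, 1], [-1, 5]].
Characteristic polynomial det(A - λI) = λ^2 - 8λ + 16 = 0.
Single eigenvalue λ = 4 with algebraic multiplicity 2.
Eigenvector v = (-1,-1); generalized eigenvector w with (A-λI)w=v is (1,0).
General solution: e^(4t)[c_1·v + c_2·(t·v + w)].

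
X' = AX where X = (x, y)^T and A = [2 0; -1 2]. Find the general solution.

x(t) = -K_2e^(2t), y(t) = K_1e^(2t) + K_2te^(2t) + K_2e^(2t)

Coefficient matrix A = [[2, 0], [-1, 2]].
Characteristic polynomial det(A - λI) = λ^2 - 4λ + 4 = 0.
Single eigenvalue λ = 2 with algebraic multiplicity 2.
Eigenvector v = (0,1); generalized eigenvector w with (A-λI)w=v is (-1,1).
General solution: e^(2t)[K_1·v + K_2·(t·v + w)].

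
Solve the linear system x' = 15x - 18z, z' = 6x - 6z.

x(t) = -3c_1e^(3t) - 2c_2e^(6t), z(t) = -2c_1e^(3t) - c_2e^(6t)

Coefficient matrix A = [[15, -18], [6, -6]].
Characteristic polynomial det(A - λI) = λ^2 - 9λ + 18 = 0.
Eigenvalues λ = 3, 6.
For λ=3: (A-λI) row 1 is [12, -18], so an eigenvector is (-3, -2).
For λ=6: (A-λI) row 1 is [9, -18], so an eigenvector is (-2, -1).
General solution: c_1e^(3t)(-3,-2) + c_2e^(6t)(-2,-1).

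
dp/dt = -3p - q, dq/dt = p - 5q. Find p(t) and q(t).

Coefficient matrix A = [[-3, -1], [1, -5]].
Characteristic polynomial det(A - λI) = λ^2 + 8λ + 16 = 0.
Single eigenvalue λ = -4 with algebraic multiplicity 2.
Eigenvector v = (-1,-1); generalized eigenvector w with (A-λI)w=v is (-2,-1).
General solution: e^(-4t)[K_1·v + K_2·(t·v + w)].

p(t) = -K_1e^(-4t) - K_2te^(-4t) - 2K_2e^(-4t), q(t) = -K_1e^(-4t) - K_2te^(-4t) - K_2e^(-4t)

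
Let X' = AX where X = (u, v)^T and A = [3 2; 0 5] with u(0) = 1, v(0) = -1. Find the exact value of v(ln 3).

-243

A = [[3,2],[0,5]]; eigenvalues λ = 5, 3.
Eigenvectors: (1,1) for λ=5, (-1,0) for λ=3.
From the initial condition, c_1 = -1, c_2 = -2.
v(ln 3) = (-1)(3^5)(1) + (-2)(3^3)(0) = -243.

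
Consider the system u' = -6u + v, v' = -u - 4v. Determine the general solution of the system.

u(t) = -C_1e^(-5t) - C_2te^(-5t) - 2C_2e^(-5t), v(t) = -C_1e^(-5t) - C_2te^(-5t) - 3C_2e^(-5t)

Coefficient matrix A = [[-6, 1], [-1, -4]].
Characteristic polynomial det(A - λI) = λ^2 + 10λ + 25 = 0.
Single eigenvalue λ = -5 with algebraic multiplicity 2.
Eigenvector v = (-1,-1); generalized eigenvector w with (A-λI)w=v is (-2,-3).
General solution: e^(-5t)[C_1·v + C_2·(t·v + w)].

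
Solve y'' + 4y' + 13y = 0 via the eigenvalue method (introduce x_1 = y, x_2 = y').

y(t) = K_1e^(-2t)cos(3t) + K_2e^(-2t)sin(3t)

Let x_1 = y, x_2 = y'. Then x_1' = x_2 and x_2' = -13x_1 - 4x_2.
A = [[0,1],[-13,-4]]; det(A-λI) = λ^2 + 4λ + 13.
Eigenvalues λ = -2 ± 3i.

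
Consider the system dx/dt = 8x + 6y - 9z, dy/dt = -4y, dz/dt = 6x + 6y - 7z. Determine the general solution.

x(t) = -3c_1e^(2t) - 2c_2e^(-4t) - c_3e^(-t), y(t) = c_2e^(-4t), z(t) = -2c_1e^(2t) - 2c_2e^(-4t) - c_3e^(-t)

Coefficient matrix A = [[8, 6, -9], [0, -4, 0], [6, 6, -7]].
det(A - λI) = 0 gives eigenvalues λ = 2, -4, -1.
For λ=2: eigenvector (-3,0,-2).
For λ=-4: eigenvector (-2,1,-2).
For λ=-1: eigenvector (-1,0,-1).
General solution: c_1e^(2t)(-3,0,-2) + c_2e^(-4t)(-2,1,-2) + c_3e^(-t)(-1,0,-1).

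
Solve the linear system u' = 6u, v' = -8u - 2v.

Coefficient matrix A = [[6, 0], [-8, -2]].
Characteristic polynomial det(A - λI) = λ^2 - 4λ - 12 = 0.
Eigenvalues λ = -2, 6.
For λ=-2: (A-λI) row 1 is [8, 0], so an eigenvector is (0, -1).
For λ=6: (A-λI) row 2 is [-8, -8], so an eigenvector is (1, -1).
General solution: K_1e^(-2t)(0,-1) + K_2e^(6t)(1,-1).

u(t) = K_2e^(6t), v(t) = -K_1e^(-2t) - K_2e^(6t)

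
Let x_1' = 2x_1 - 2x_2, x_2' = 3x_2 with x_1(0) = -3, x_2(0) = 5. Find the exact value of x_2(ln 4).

A = [[2,-2],[0,3]]; eigenvalues λ = 3, 2.
Eigenvectors: (-2,1) for λ=3, (-1,0) for λ=2.
From the initial condition, c_1 = 5, c_2 = -7.
x_2(ln 4) = (5)(4^3)(1) + (-7)(4^2)(0) = 320.

320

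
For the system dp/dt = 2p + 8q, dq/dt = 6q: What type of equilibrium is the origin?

A = [[2,8],[0,6]]; det(A-λI) = λ^2 - 8λ + 12.
λ = 2, 6: both positive.

unstable node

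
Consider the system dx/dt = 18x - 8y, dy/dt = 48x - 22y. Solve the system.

Coefficient matrix A = [[18, -8], [48, -22]].
Characteristic polynomial det(A - λI) = λ^2 + 4λ - 12 = 0.
Eigenvalues λ = 2, -6.
For λ=2: (A-λI) row 1 is [16, -8], so an eigenvector is (-1, -2).
For λ=-6: (A-λI) row 1 is [24, -8], so an eigenvector is (1, 3).
General solution: c_1e^(2t)(-1,-2) + c_2e^(-6t)(1,3).

x(t) = -c_1e^(2t) + c_2e^(-6t), y(t) = -2c_1e^(2t) + 3c_2e^(-6t)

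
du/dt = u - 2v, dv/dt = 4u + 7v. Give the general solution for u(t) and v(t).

u(t) = K_1e^(3t) + K_2e^(5t), v(t) = -K_1e^(3t) - 2K_2e^(5t)

Coefficient matrix A = [[1, -2], [4, 7]].
Characteristic polynomial det(A - λI) = λ^2 - 8λ + 15 = 0.
Eigenvalues λ = 3, 5.
For λ=3: (A-λI) row 1 is [-2, -2], so an eigenvector is (1, -1).
For λ=5: (A-λI) row 1 is [-4, -2], so an eigenvector is (1, -2).
General solution: K_1e^(3t)(1,-1) + K_2e^(5t)(1,-2).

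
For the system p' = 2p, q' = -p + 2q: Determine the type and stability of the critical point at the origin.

unstable improper node

A = [[2,0],[-1,2]]; det(A-λI) = λ^2 - 4λ + 4.
repeated λ = 2 with a single eigenvector.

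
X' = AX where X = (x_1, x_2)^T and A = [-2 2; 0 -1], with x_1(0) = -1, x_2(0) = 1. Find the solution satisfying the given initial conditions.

Coefficient matrix A = [[-2, 2], [0, -1]].
Characteristic polynomial det(A - λI) = λ^2 + 3λ + 2 = 0.
Eigenvalues λ = -2, -1.
For λ=-2: (A-λI) row 1 is [0, 2], so an eigenvector is (1, 0).
For λ=-1: (A-λI) row 1 is [-1, 2], so an eigenvector is (-2, -1).
General solution: K_1e^(-2t)(1,0) + K_2e^(-t)(-2,-1).
Applying x_1(0)=-1, x_2(0)=1 gives K_1=-3, K_2=-1.

x_1(t) = 2e^(-t) - 3e^(-2t), x_2(t) = e^(-t)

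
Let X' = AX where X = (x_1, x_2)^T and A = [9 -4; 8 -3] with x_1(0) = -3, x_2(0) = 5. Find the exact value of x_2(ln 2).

A = [[9,-4],[8,-3]]; eigenvalues λ = 5, 1.
Eigenvectors: (1,1) for λ=5, (-1,-2) for λ=1.
From the initial condition, c_1 = -11, c_2 = -8.
x_2(ln 2) = (-11)(2^5)(1) + (-8)(2^1)(-2) = -320.

-320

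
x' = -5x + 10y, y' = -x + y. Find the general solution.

Coefficient matrix A = [[-5, 10], [-1, 1]].
Characteristic polynomial det(A - λI) = λ^2 + 4λ + 5 = 0.
Eigenvalues λ = -2 ± i (complex conjugate pair).
For λ=-2+i: an eigenvector is (-3,-1) - i(-1,0) = (-3 + i, -1).
A real fundamental pair from Re and Im of e^((-2+i)t)v: X_1 = e^(-2t)(cos(t)·(-3,-1) + sin(t)·(-1,0)), X_2 = e^(-2t)(sin(t)·(-3,-1) - cos(t)·(-1,0)).
General solution: c_1X_1 + c_2X_2.

x(t) = -c_1e^(-2t)sin(t) - 3c_1e^(-2t)cos(t) - 3c_2e^(-2t)sin(t) + c_2e^(-2t)cos(t), y(t) = -c_1e^(-2t)cos(t) - c_2e^(-2t)sin(t)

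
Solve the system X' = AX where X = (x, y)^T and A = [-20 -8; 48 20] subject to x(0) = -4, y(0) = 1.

Coefficient matrix A = [[-20, -8], [48, 20]].
Characteristic polynomial det(A - λI) = λ^2 - 16 = 0.
Eigenvalues λ = 4, -4.
For λ=4: (A-λI) row 1 is [-24, -8], so an eigenvector is (1, -3).
For λ=-4: (A-λI) row 1 is [-16, -8], so an eigenvector is (1, -2).
General solution: C_1e^(4t)(1,-3) + C_2e^(-4t)(1,-2).
Applying x(0)=-4, y(0)=1 gives C_1=7, C_2=-11.

x(t) = 7e^(4t) - 11e^(-4t), y(t) = -21e^(4t) + 22e^(-4t)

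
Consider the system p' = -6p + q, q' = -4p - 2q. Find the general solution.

p(t) = -c_1e^(-4t) - c_2te^(-4t) + c_2e^(-4t), q(t) = -2c_1e^(-4t) - 2c_2te^(-4t) + c_2e^(-4t)

Coefficient matrix A = [[-6, 1], [-4, -2]].
Characteristic polynomial det(A - λI) = λ^2 + 8λ + 16 = 0.
Single eigenvalue λ = -4 with algebraic multiplicity 2.
Eigenvector v = (-1,-2); generalized eigenvector w with (A-λI)w=v is (1,1).
General solution: e^(-4t)[c_1·v + c_2·(t·v + w)].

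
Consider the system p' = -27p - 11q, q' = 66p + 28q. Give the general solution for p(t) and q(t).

p(t) = K_1e^(-5t) - K_2e^(6t), q(t) = -2K_1e^(-5t) + 3K_2e^(6t)

Coefficient matrix A = [[-27, -11], [66, 28]].
Characteristic polynomial det(A - λI) = λ^2 - λ - 30 = 0.
Eigenvalues λ = -5, 6.
For λ=-5: (A-λI) row 1 is [-22, -11], so an eigenvector is (1, -2).
For λ=6: (A-λI) row 1 is [-33, -11], so an eigenvector is (-1, 3).
General solution: K_1e^(-5t)(1,-2) + K_2e^(6t)(-1,3).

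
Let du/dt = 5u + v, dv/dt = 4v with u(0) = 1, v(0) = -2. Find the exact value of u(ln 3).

A = [[5,1],[0,4]]; eigenvalues λ = 5, 4.
Eigenvectors: (1,0) for λ=5, (1,-1) for λ=4.
From the initial condition, c_1 = -1, c_2 = 2.
u(ln 3) = (-1)(3^5)(1) + (2)(3^4)(1) = -81.

-81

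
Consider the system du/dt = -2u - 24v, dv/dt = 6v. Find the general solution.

u(t) = K_1e^(-2t) - 3K_2e^(6t), v(t) = K_2e^(6t)

Coefficient matrix A = [[-2, -24], [0, 6]].
Characteristic polynomial det(A - λI) = λ^2 - 4λ - 12 = 0.
Eigenvalues λ = -2, 6.
For λ=-2: (A-λI) row 1 is [0, -24], so an eigenvector is (1, 0).
For λ=6: (A-λI) row 1 is [-8, -24], so an eigenvector is (-3, 1).
General solution: K_1e^(-2t)(1,0) + K_2e^(6t)(-3,1).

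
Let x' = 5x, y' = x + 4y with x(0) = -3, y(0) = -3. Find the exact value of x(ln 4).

-3072

A = [[5,0],[1,4]]; eigenvalues λ = 4, 5.
Eigenvectors: (0,1) for λ=4, (-1,-1) for λ=5.
From the initial condition, c_1 = 0, c_2 = 3.
x(ln 4) = (0)(4^4)(0) + (3)(4^5)(-1) = -3072.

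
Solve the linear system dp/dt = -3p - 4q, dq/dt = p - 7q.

Coefficient matrix A = [[-3, -4], [1, -7]].
Characteristic polynomial det(A - λI) = λ^2 + 10λ + 25 = 0.
Single eigenvalue λ = -5 with algebraic multiplicity 2.
Eigenvector v = (-2,-1); generalized eigenvector w with (A-λI)w=v is (-1,0).
General solution: e^(-5t)[K_1·v + K_2·(t·v + w)].

p(t) = -2K_1e^(-5t) - 2K_2te^(-5t) - K_2e^(-5t), q(t) = -K_1e^(-5t) - K_2te^(-5t)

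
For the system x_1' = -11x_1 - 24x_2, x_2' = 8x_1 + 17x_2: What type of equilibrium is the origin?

unstable node

A = [[-11,-24],[8,17]]; det(A-λI) = λ^2 - 6λ + 5.
λ = 5, 1: both positive.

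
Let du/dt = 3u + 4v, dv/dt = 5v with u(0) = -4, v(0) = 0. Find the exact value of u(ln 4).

-256

A = [[3,4],[0,5]]; eigenvalues λ = 3, 5.
Eigenvectors: (1,0) for λ=3, (2,1) for λ=5.
From the initial condition, c_1 = -4, c_2 = 0.
u(ln 4) = (-4)(4^3)(1) + (0)(4^5)(2) = -256.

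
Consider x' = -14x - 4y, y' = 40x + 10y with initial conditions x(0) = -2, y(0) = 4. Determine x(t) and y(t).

x(t) = 2e^(-2t)sin(4t) - 2e^(-2t)cos(4t), y(t) = -8e^(-2t)sin(4t) + 4e^(-2t)cos(4t)

Coefficient matrix A = [[-14, -4], [40, 10]].
Characteristic polynomial det(A - λI) = λ^2 + 4λ + 20 = 0.
Eigenvalues λ = -2 ± 4i (complex conjugate pair).
For λ=-2+4i: an eigenvector is (-1,3) - i(0,-1) = (-1, 3 + i).
A real fundamental pair from Re and Im of e^((-2+4i)t)v: X_1 = e^(-2t)(cos(4t)·(-1,3) + sin(4t)·(0,-1)), X_2 = e^(-2t)(sin(4t)·(-1,3) - cos(4t)·(0,-1)).
General solution: C_1X_1 + C_2X_2.
Applying x(0)=-2, y(0)=4 gives C_1=2, C_2=-2.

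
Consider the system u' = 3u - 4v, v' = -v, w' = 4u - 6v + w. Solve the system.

u(t) = c_2e^(-t) + c_3e^(3t), v(t) = c_2e^(-t), w(t) = -c_1e^(t) + c_2e^(-t) + 2c_3e^(3t)

Coefficient matrix A = [[3, -4, 0], [0, -1, 0], [4, -6, 1]].
det(A - λI) = 0 gives eigenvalues λ = 1, -1, 3.
For λ=1: eigenvector (0,0,-1).
For λ=-1: eigenvector (1,1,1).
For λ=3: eigenvector (1,0,2).
General solution: c_1e^(t)(0,0,-1) + c_2e^(-t)(1,1,1) + c_3e^(3t)(1,0,2).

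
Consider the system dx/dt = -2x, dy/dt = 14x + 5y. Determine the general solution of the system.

Coefficient matrix A = [[-2, 0], [14, 5]].
Characteristic polynomial det(A - λI) = λ^2 - 3λ - 10 = 0.
Eigenvalues λ = -2, 5.
For λ=-2: (A-λI) row 2 is [14, 7], so an eigenvector is (1, -2).
For λ=5: (A-λI) row 1 is [-7, 0], so an eigenvector is (0, 1).
General solution: K_1e^(-2t)(1,-2) + K_2e^(5t)(0,1).

x(t) = K_1e^(-2t), y(t) = -2K_1e^(-2t) + K_2e^(5t)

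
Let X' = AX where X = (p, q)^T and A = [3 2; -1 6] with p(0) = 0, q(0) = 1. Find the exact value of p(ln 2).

32

A = [[3,2],[-1,6]]; eigenvalues λ = 4, 5.
Eigenvectors: (2,1) for λ=4, (1,1) for λ=5.
From the initial condition, c_1 = -1, c_2 = 2.
p(ln 2) = (-1)(2^4)(2) + (2)(2^5)(1) = 32.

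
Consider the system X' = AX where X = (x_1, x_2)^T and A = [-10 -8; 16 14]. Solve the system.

Coefficient matrix A = [[-10, -8], [16, 14]].
Characteristic polynomial det(A - λI) = λ^2 - 4λ - 12 = 0.
Eigenvalues λ = 6, -2.
For λ=6: (A-λI) row 1 is [-16, -8], so an eigenvector is (-1, 2).
For λ=-2: (A-λI) row 1 is [-8, -8], so an eigenvector is (-1, 1).
General solution: C_1e^(6t)(-1,2) + C_2e^(-2t)(-1,1).

x_1(t) = -C_1e^(6t) - C_2e^(-2t), x_2(t) = 2C_1e^(6t) + C_2e^(-2t)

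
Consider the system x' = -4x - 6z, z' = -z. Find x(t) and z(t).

x(t) = 2C_1e^(-t) + C_2e^(-4t), z(t) = -C_1e^(-t)

Coefficient matrix A = [[-4, -6], [0, -1]].
Characteristic polynomial det(A - λI) = λ^2 + 5λ + 4 = 0.
Eigenvalues λ = -1, -4.
For λ=-1: (A-λI) row 1 is [-3, -6], so an eigenvector is (2, -1).
For λ=-4: (A-λI) row 1 is [0, -6], so an eigenvector is (1, 0).
General solution: C_1e^(-t)(2,-1) + C_2e^(-4t)(1,0).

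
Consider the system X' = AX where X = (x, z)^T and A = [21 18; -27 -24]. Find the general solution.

Coefficient matrix A = [[21, 18], [-27, -24]].
Characteristic polynomial det(A - λI) = λ^2 + 3λ - 18 = 0.
Eigenvalues λ = 3, -6.
For λ=3: (A-λI) row 1 is [18, 18], so an eigenvector is (-1, 1).
For λ=-6: (A-λI) row 1 is [27, 18], so an eigenvector is (-2, 3).
General solution: c_1e^(3t)(-1,1) + c_2e^(-6t)(-2,3).

x(t) = -c_1e^(3t) - 2c_2e^(-6t), z(t) = c_1e^(3t) + 3c_2e^(-6t)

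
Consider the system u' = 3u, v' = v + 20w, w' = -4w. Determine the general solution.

Coefficient matrix A = [[3, 0, 0], [0, 1, 20], [0, 0, -4]].
det(A - λI) = 0 gives eigenvalues λ = 3, 1, -4.
For λ=3: eigenvector (1,0,0).
For λ=1: eigenvector (0,1,0).
For λ=-4: eigenvector (0,-4,1).
General solution: C_1e^(3t)(1,0,0) + C_2e^(t)(0,1,0) + C_3e^(-4t)(0,-4,1).

u(t) = C_1e^(3t), v(t) = C_2e^(t) - 4C_3e^(-4t), w(t) = C_3e^(-4t)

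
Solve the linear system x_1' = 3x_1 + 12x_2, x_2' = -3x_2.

Coefficient matrix A = [[3, 12], [0, -3]].
Characteristic polynomial det(A - λI) = λ^2 - 9 = 0.
Eigenvalues λ = -3, 3.
For λ=-3: (A-λI) row 1 is [6, 12], so an eigenvector is (-2, 1).
For λ=3: (A-λI) row 1 is [0, 12], so an eigenvector is (-1, 0).
General solution: c_1e^(-3t)(-2,1) + c_2e^(3t)(-1,0).

x_1(t) = -2c_1e^(-3t) - c_2e^(3t), x_2(t) = c_1e^(-3t)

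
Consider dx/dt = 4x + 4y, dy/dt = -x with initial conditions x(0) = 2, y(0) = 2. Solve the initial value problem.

Coefficient matrix A = [[4, 4], [-1, 0]].
Characteristic polynomial det(A - λI) = λ^2 - 4λ + 4 = 0.
Single eigenvalue λ = 2 with algebraic multiplicity 2.
Eigenvector v = (-2,1); generalized eigenvector w with (A-λI)w=v is (1,-1).
General solution: e^(2t)[c_1·v + c_2·(t·v + w)].
Applying x(0)=2, y(0)=2 gives c_1=-4, c_2=-6.

x(t) = 12te^(2t) + 2e^(2t), y(t) = -6te^(2t) + 2e^(2t)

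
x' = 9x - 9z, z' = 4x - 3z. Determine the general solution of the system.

x(t) = -3K_1e^(3t) - 3K_2te^(3t) + K_2e^(3t), z(t) = -2K_1e^(3t) - 2K_2te^(3t) + K_2e^(3t)

Coefficient matrix A = [[9, -9], [4, -3]].
Characteristic polynomial det(A - λI) = λ^2 - 6λ + 9 = 0.
Single eigenvalue λ = 3 with algebraic multiplicity 2.
Eigenvector v = (-3,-2); generalized eigenvector w with (A-λI)w=v is (1,1).
General solution: e^(3t)[K_1·v + K_2·(t·v + w)].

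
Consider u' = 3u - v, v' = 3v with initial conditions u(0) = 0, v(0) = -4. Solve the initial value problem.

u(t) = 4te^(3t), v(t) = -4e^(3t)

Coefficient matrix A = [[3, -1], [0, 3]].
Characteristic polynomial det(A - λI) = λ^2 - 6λ + 9 = 0.
Single eigenvalue λ = 3 with algebraic multiplicity 2.
Eigenvector v = (-1,0); generalized eigenvector w with (A-λI)w=v is (1,1).
General solution: e^(3t)[C_1·v + C_2·(t·v + w)].
Applying u(0)=0, v(0)=-4 gives C_1=-4, C_2=-4.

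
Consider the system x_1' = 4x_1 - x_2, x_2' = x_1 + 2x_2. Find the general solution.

x_1(t) = K_1e^(3t) + K_2te^(3t) - 2K_2e^(3t), x_2(t) = K_1e^(3t) + K_2te^(3t) - 3K_2e^(3t)

Coefficient matrix A = [[4, -1], [1, 2]].
Characteristic polynomial det(A - λI) = λ^2 - 6λ + 9 = 0.
Single eigenvalue λ = 3 with algebraic multiplicity 2.
Eigenvector v = (1,1); generalized eigenvector w with (A-λI)w=v is (-2,-3).
General solution: e^(3t)[K_1·v + K_2·(t·v + w)].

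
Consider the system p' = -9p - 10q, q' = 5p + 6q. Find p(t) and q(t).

Coefficient matrix A = [[-9, -10], [5, 6]].
Characteristic polynomial det(A - λI) = λ^2 + 3λ - 4 = 0.
Eigenvalues λ = -4, 1.
For λ=-4: (A-λI) row 1 is [-5, -10], so an eigenvector is (2, -1).
For λ=1: (A-λI) row 1 is [-10, -10], so an eigenvector is (1, -1).
General solution: c_1e^(-4t)(2,-1) + c_2e^(t)(1,-1).

p(t) = 2c_1e^(-4t) + c_2e^(t), q(t) = -c_1e^(-4t) - c_2e^(t)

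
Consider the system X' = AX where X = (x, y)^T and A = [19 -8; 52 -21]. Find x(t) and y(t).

Coefficient matrix A = [[19, -8], [52, -21]].
Characteristic polynomial det(A - λI) = λ^2 + 2λ + 17 = 0.
Eigenvalues λ = -1 ± 4i (complex conjugate pair).
For λ=-1+4i: an eigenvector is (-1,-3) - i(1,2) = (-1 - i, -3 - 2i).
A real fundamental pair from Re and Im of e^((-1+4i)t)v: X_1 = e^(-t)(cos(4t)·(-1,-3) + sin(4t)·(1,2)), X_2 = e^(-t)(sin(4t)·(-1,-3) - cos(4t)·(1,2)).
General solution: K_1X_1 + K_2X_2.

x(t) = K_1e^(-t)sin(4t) - K_1e^(-t)cos(4t) - K_2e^(-t)sin(4t) - K_2e^(-t)cos(4t), y(t) = 2K_1e^(-t)sin(4t) - 3K_1e^(-t)cos(4t) - 3K_2e^(-t)sin(4t) - 2K_2e^(-t)cos(4t)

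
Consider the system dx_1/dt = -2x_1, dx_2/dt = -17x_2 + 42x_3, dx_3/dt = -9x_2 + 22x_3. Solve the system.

Coefficient matrix A = [[-2, 0, 0], [0, -17, 42], [0, -9, 22]].
det(A - λI) = 0 gives eigenvalues λ = 4, 1, -2.
For λ=4: eigenvector (0,2,1).
For λ=1: eigenvector (0,7,3).
For λ=-2: eigenvector (1,0,0).
General solution: c_1e^(4t)(0,2,1) + c_2e^(t)(0,7,3) + c_3e^(-2t)(1,0,0).

x_1(t) = c_3e^(-2t), x_2(t) = 2c_1e^(4t) + 7c_2e^(t), x_3(t) = c_1e^(4t) + 3c_2e^(t)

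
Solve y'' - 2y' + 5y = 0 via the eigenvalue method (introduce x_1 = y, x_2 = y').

y(t) = K_1e^(t)cos(2t) + K_2e^(t)sin(2t)

Let x_1 = y, x_2 = y'. Then x_1' = x_2 and x_2' = -5x_1 + 2x_2.
A = [[0,1],[-5,2]]; det(A-λI) = λ^2 - 2λ + 5.
Eigenvalues λ = 1 ± 2i.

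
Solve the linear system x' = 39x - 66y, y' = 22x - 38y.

Coefficient matrix A = [[39, -66], [22, -38]].
Characteristic polynomial det(A - λI) = λ^2 - λ - 30 = 0.
Eigenvalues λ = -5, 6.
For λ=-5: (A-λI) row 1 is [44, -66], so an eigenvector is (3, 2).
For λ=6: (A-λI) row 1 is [33, -66], so an eigenvector is (2, 1).
General solution: C_1e^(-5t)(3,2) + C_2e^(6t)(2,1).

x(t) = 3C_1e^(-5t) + 2C_2e^(6t), y(t) = 2C_1e^(-5t) + C_2e^(6t)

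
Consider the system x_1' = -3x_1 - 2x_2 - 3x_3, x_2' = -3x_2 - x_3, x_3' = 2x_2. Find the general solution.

Coefficient matrix A = [[-3, -2, -3], [0, -3, -1], [0, 2, 0]].
det(A - λI) = 0 gives eigenvalues λ = -3, -1, -2.
For λ=-3: eigenvector (1,0,0).
For λ=-1: eigenvector (-2,-1,2).
For λ=-2: eigenvector (-1,-1,1).
General solution: K_1e^(-3t)(1,0,0) + K_2e^(-t)(-2,-1,2) + K_3e^(-2t)(-1,-1,1).

x_1(t) = K_1e^(-3t) - 2K_2e^(-t) - K_3e^(-2t), x_2(t) = -K_2e^(-t) - K_3e^(-2t), x_3(t) = 2K_2e^(-t) + K_3e^(-2t)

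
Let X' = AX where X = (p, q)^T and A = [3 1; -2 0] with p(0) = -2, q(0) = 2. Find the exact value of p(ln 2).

A = [[3,1],[-2,0]]; eigenvalues λ = 1, 2.
Eigenvectors: (-1,2) for λ=1, (1,-1) for λ=2.
From the initial condition, c_1 = 0, c_2 = -2.
p(ln 2) = (0)(2^1)(-1) + (-2)(2^2)(1) = -8.

-8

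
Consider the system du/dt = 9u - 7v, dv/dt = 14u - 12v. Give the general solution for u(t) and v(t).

u(t) = -c_1e^(2t) + c_2e^(-5t), v(t) = -c_1e^(2t) + 2c_2e^(-5t)

Coefficient matrix A = [[9, -7], [14, -12]].
Characteristic polynomial det(A - λI) = λ^2 + 3λ - 10 = 0.
Eigenvalues λ = 2, -5.
For λ=2: (A-λI) row 1 is [7, -7], so an eigenvector is (-1, -1).
For λ=-5: (A-λI) row 1 is [14, -7], so an eigenvector is (1, 2).
General solution: c_1e^(2t)(-1,-1) + c_2e^(-5t)(1,2).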